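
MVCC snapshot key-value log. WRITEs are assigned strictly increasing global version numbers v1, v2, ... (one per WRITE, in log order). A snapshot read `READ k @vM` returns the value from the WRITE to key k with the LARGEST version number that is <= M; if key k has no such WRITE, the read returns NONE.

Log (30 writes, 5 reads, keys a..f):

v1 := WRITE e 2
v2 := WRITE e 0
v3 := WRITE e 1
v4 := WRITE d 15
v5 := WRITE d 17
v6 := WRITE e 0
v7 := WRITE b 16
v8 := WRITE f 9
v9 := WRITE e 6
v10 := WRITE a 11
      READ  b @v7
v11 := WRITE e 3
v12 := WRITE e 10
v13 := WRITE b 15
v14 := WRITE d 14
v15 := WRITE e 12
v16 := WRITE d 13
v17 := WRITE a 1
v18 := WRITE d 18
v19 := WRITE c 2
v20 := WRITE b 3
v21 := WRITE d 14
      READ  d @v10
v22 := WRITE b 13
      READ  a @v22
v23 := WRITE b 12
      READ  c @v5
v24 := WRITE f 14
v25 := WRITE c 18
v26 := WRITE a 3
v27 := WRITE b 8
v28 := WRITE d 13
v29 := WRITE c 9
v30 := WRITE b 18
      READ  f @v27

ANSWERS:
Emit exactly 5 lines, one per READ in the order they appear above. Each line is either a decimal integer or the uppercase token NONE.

Answer: 16
17
1
NONE
14

Derivation:
v1: WRITE e=2  (e history now [(1, 2)])
v2: WRITE e=0  (e history now [(1, 2), (2, 0)])
v3: WRITE e=1  (e history now [(1, 2), (2, 0), (3, 1)])
v4: WRITE d=15  (d history now [(4, 15)])
v5: WRITE d=17  (d history now [(4, 15), (5, 17)])
v6: WRITE e=0  (e history now [(1, 2), (2, 0), (3, 1), (6, 0)])
v7: WRITE b=16  (b history now [(7, 16)])
v8: WRITE f=9  (f history now [(8, 9)])
v9: WRITE e=6  (e history now [(1, 2), (2, 0), (3, 1), (6, 0), (9, 6)])
v10: WRITE a=11  (a history now [(10, 11)])
READ b @v7: history=[(7, 16)] -> pick v7 -> 16
v11: WRITE e=3  (e history now [(1, 2), (2, 0), (3, 1), (6, 0), (9, 6), (11, 3)])
v12: WRITE e=10  (e history now [(1, 2), (2, 0), (3, 1), (6, 0), (9, 6), (11, 3), (12, 10)])
v13: WRITE b=15  (b history now [(7, 16), (13, 15)])
v14: WRITE d=14  (d history now [(4, 15), (5, 17), (14, 14)])
v15: WRITE e=12  (e history now [(1, 2), (2, 0), (3, 1), (6, 0), (9, 6), (11, 3), (12, 10), (15, 12)])
v16: WRITE d=13  (d history now [(4, 15), (5, 17), (14, 14), (16, 13)])
v17: WRITE a=1  (a history now [(10, 11), (17, 1)])
v18: WRITE d=18  (d history now [(4, 15), (5, 17), (14, 14), (16, 13), (18, 18)])
v19: WRITE c=2  (c history now [(19, 2)])
v20: WRITE b=3  (b history now [(7, 16), (13, 15), (20, 3)])
v21: WRITE d=14  (d history now [(4, 15), (5, 17), (14, 14), (16, 13), (18, 18), (21, 14)])
READ d @v10: history=[(4, 15), (5, 17), (14, 14), (16, 13), (18, 18), (21, 14)] -> pick v5 -> 17
v22: WRITE b=13  (b history now [(7, 16), (13, 15), (20, 3), (22, 13)])
READ a @v22: history=[(10, 11), (17, 1)] -> pick v17 -> 1
v23: WRITE b=12  (b history now [(7, 16), (13, 15), (20, 3), (22, 13), (23, 12)])
READ c @v5: history=[(19, 2)] -> no version <= 5 -> NONE
v24: WRITE f=14  (f history now [(8, 9), (24, 14)])
v25: WRITE c=18  (c history now [(19, 2), (25, 18)])
v26: WRITE a=3  (a history now [(10, 11), (17, 1), (26, 3)])
v27: WRITE b=8  (b history now [(7, 16), (13, 15), (20, 3), (22, 13), (23, 12), (27, 8)])
v28: WRITE d=13  (d history now [(4, 15), (5, 17), (14, 14), (16, 13), (18, 18), (21, 14), (28, 13)])
v29: WRITE c=9  (c history now [(19, 2), (25, 18), (29, 9)])
v30: WRITE b=18  (b history now [(7, 16), (13, 15), (20, 3), (22, 13), (23, 12), (27, 8), (30, 18)])
READ f @v27: history=[(8, 9), (24, 14)] -> pick v24 -> 14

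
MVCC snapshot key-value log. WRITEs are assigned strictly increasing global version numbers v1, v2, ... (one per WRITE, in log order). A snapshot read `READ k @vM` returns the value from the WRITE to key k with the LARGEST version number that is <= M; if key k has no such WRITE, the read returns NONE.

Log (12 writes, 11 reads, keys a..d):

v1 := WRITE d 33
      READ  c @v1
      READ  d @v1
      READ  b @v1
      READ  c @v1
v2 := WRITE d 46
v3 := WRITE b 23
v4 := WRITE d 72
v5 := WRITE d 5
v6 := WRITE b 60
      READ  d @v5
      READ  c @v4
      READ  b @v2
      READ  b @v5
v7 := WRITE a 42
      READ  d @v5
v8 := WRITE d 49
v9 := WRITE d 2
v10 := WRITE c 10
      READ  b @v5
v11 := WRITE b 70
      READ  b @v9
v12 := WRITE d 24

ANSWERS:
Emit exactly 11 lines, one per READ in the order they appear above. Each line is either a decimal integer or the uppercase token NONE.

Answer: NONE
33
NONE
NONE
5
NONE
NONE
23
5
23
60

Derivation:
v1: WRITE d=33  (d history now [(1, 33)])
READ c @v1: history=[] -> no version <= 1 -> NONE
READ d @v1: history=[(1, 33)] -> pick v1 -> 33
READ b @v1: history=[] -> no version <= 1 -> NONE
READ c @v1: history=[] -> no version <= 1 -> NONE
v2: WRITE d=46  (d history now [(1, 33), (2, 46)])
v3: WRITE b=23  (b history now [(3, 23)])
v4: WRITE d=72  (d history now [(1, 33), (2, 46), (4, 72)])
v5: WRITE d=5  (d history now [(1, 33), (2, 46), (4, 72), (5, 5)])
v6: WRITE b=60  (b history now [(3, 23), (6, 60)])
READ d @v5: history=[(1, 33), (2, 46), (4, 72), (5, 5)] -> pick v5 -> 5
READ c @v4: history=[] -> no version <= 4 -> NONE
READ b @v2: history=[(3, 23), (6, 60)] -> no version <= 2 -> NONE
READ b @v5: history=[(3, 23), (6, 60)] -> pick v3 -> 23
v7: WRITE a=42  (a history now [(7, 42)])
READ d @v5: history=[(1, 33), (2, 46), (4, 72), (5, 5)] -> pick v5 -> 5
v8: WRITE d=49  (d history now [(1, 33), (2, 46), (4, 72), (5, 5), (8, 49)])
v9: WRITE d=2  (d history now [(1, 33), (2, 46), (4, 72), (5, 5), (8, 49), (9, 2)])
v10: WRITE c=10  (c history now [(10, 10)])
READ b @v5: history=[(3, 23), (6, 60)] -> pick v3 -> 23
v11: WRITE b=70  (b history now [(3, 23), (6, 60), (11, 70)])
READ b @v9: history=[(3, 23), (6, 60), (11, 70)] -> pick v6 -> 60
v12: WRITE d=24  (d history now [(1, 33), (2, 46), (4, 72), (5, 5), (8, 49), (9, 2), (12, 24)])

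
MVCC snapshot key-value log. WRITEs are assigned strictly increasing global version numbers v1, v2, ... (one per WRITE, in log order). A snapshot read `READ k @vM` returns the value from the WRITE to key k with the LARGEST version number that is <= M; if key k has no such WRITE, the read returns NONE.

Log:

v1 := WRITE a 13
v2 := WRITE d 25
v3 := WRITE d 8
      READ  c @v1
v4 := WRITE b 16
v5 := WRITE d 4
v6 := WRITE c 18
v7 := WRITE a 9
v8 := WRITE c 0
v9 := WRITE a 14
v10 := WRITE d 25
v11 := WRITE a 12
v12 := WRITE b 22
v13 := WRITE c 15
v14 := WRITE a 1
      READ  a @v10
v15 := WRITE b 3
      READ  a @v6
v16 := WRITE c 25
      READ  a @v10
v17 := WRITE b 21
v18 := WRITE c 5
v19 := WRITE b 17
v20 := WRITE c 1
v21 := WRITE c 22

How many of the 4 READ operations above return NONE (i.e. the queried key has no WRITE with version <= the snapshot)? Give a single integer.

Answer: 1

Derivation:
v1: WRITE a=13  (a history now [(1, 13)])
v2: WRITE d=25  (d history now [(2, 25)])
v3: WRITE d=8  (d history now [(2, 25), (3, 8)])
READ c @v1: history=[] -> no version <= 1 -> NONE
v4: WRITE b=16  (b history now [(4, 16)])
v5: WRITE d=4  (d history now [(2, 25), (3, 8), (5, 4)])
v6: WRITE c=18  (c history now [(6, 18)])
v7: WRITE a=9  (a history now [(1, 13), (7, 9)])
v8: WRITE c=0  (c history now [(6, 18), (8, 0)])
v9: WRITE a=14  (a history now [(1, 13), (7, 9), (9, 14)])
v10: WRITE d=25  (d history now [(2, 25), (3, 8), (5, 4), (10, 25)])
v11: WRITE a=12  (a history now [(1, 13), (7, 9), (9, 14), (11, 12)])
v12: WRITE b=22  (b history now [(4, 16), (12, 22)])
v13: WRITE c=15  (c history now [(6, 18), (8, 0), (13, 15)])
v14: WRITE a=1  (a history now [(1, 13), (7, 9), (9, 14), (11, 12), (14, 1)])
READ a @v10: history=[(1, 13), (7, 9), (9, 14), (11, 12), (14, 1)] -> pick v9 -> 14
v15: WRITE b=3  (b history now [(4, 16), (12, 22), (15, 3)])
READ a @v6: history=[(1, 13), (7, 9), (9, 14), (11, 12), (14, 1)] -> pick v1 -> 13
v16: WRITE c=25  (c history now [(6, 18), (8, 0), (13, 15), (16, 25)])
READ a @v10: history=[(1, 13), (7, 9), (9, 14), (11, 12), (14, 1)] -> pick v9 -> 14
v17: WRITE b=21  (b history now [(4, 16), (12, 22), (15, 3), (17, 21)])
v18: WRITE c=5  (c history now [(6, 18), (8, 0), (13, 15), (16, 25), (18, 5)])
v19: WRITE b=17  (b history now [(4, 16), (12, 22), (15, 3), (17, 21), (19, 17)])
v20: WRITE c=1  (c history now [(6, 18), (8, 0), (13, 15), (16, 25), (18, 5), (20, 1)])
v21: WRITE c=22  (c history now [(6, 18), (8, 0), (13, 15), (16, 25), (18, 5), (20, 1), (21, 22)])
Read results in order: ['NONE', '14', '13', '14']
NONE count = 1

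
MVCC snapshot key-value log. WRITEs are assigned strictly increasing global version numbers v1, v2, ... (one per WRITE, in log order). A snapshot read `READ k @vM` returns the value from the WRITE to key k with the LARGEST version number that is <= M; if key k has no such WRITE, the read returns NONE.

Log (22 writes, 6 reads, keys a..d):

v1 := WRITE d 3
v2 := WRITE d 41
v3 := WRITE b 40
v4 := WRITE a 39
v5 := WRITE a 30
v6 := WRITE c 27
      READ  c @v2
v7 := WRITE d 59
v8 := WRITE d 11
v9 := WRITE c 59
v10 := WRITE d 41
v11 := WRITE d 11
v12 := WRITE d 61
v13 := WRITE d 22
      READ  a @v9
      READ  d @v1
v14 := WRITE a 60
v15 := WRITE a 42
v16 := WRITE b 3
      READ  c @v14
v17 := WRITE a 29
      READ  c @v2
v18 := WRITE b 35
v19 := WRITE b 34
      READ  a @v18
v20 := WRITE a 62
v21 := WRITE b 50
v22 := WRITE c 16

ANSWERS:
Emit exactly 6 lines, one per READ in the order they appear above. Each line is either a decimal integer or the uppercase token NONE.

v1: WRITE d=3  (d history now [(1, 3)])
v2: WRITE d=41  (d history now [(1, 3), (2, 41)])
v3: WRITE b=40  (b history now [(3, 40)])
v4: WRITE a=39  (a history now [(4, 39)])
v5: WRITE a=30  (a history now [(4, 39), (5, 30)])
v6: WRITE c=27  (c history now [(6, 27)])
READ c @v2: history=[(6, 27)] -> no version <= 2 -> NONE
v7: WRITE d=59  (d history now [(1, 3), (2, 41), (7, 59)])
v8: WRITE d=11  (d history now [(1, 3), (2, 41), (7, 59), (8, 11)])
v9: WRITE c=59  (c history now [(6, 27), (9, 59)])
v10: WRITE d=41  (d history now [(1, 3), (2, 41), (7, 59), (8, 11), (10, 41)])
v11: WRITE d=11  (d history now [(1, 3), (2, 41), (7, 59), (8, 11), (10, 41), (11, 11)])
v12: WRITE d=61  (d history now [(1, 3), (2, 41), (7, 59), (8, 11), (10, 41), (11, 11), (12, 61)])
v13: WRITE d=22  (d history now [(1, 3), (2, 41), (7, 59), (8, 11), (10, 41), (11, 11), (12, 61), (13, 22)])
READ a @v9: history=[(4, 39), (5, 30)] -> pick v5 -> 30
READ d @v1: history=[(1, 3), (2, 41), (7, 59), (8, 11), (10, 41), (11, 11), (12, 61), (13, 22)] -> pick v1 -> 3
v14: WRITE a=60  (a history now [(4, 39), (5, 30), (14, 60)])
v15: WRITE a=42  (a history now [(4, 39), (5, 30), (14, 60), (15, 42)])
v16: WRITE b=3  (b history now [(3, 40), (16, 3)])
READ c @v14: history=[(6, 27), (9, 59)] -> pick v9 -> 59
v17: WRITE a=29  (a history now [(4, 39), (5, 30), (14, 60), (15, 42), (17, 29)])
READ c @v2: history=[(6, 27), (9, 59)] -> no version <= 2 -> NONE
v18: WRITE b=35  (b history now [(3, 40), (16, 3), (18, 35)])
v19: WRITE b=34  (b history now [(3, 40), (16, 3), (18, 35), (19, 34)])
READ a @v18: history=[(4, 39), (5, 30), (14, 60), (15, 42), (17, 29)] -> pick v17 -> 29
v20: WRITE a=62  (a history now [(4, 39), (5, 30), (14, 60), (15, 42), (17, 29), (20, 62)])
v21: WRITE b=50  (b history now [(3, 40), (16, 3), (18, 35), (19, 34), (21, 50)])
v22: WRITE c=16  (c history now [(6, 27), (9, 59), (22, 16)])

Answer: NONE
30
3
59
NONE
29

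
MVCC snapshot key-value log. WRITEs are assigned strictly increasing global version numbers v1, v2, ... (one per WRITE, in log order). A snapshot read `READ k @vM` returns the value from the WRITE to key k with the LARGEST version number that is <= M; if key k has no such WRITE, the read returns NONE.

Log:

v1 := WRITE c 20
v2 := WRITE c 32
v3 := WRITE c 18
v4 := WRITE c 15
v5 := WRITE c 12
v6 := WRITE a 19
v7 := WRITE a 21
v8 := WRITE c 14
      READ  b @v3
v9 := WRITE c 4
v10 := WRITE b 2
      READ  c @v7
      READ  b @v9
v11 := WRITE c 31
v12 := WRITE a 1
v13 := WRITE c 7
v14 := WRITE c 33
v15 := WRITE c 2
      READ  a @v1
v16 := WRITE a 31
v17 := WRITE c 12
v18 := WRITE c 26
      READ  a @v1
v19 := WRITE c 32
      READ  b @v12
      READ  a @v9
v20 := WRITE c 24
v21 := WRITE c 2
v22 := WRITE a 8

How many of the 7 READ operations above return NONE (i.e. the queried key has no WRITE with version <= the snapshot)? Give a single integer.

v1: WRITE c=20  (c history now [(1, 20)])
v2: WRITE c=32  (c history now [(1, 20), (2, 32)])
v3: WRITE c=18  (c history now [(1, 20), (2, 32), (3, 18)])
v4: WRITE c=15  (c history now [(1, 20), (2, 32), (3, 18), (4, 15)])
v5: WRITE c=12  (c history now [(1, 20), (2, 32), (3, 18), (4, 15), (5, 12)])
v6: WRITE a=19  (a history now [(6, 19)])
v7: WRITE a=21  (a history now [(6, 19), (7, 21)])
v8: WRITE c=14  (c history now [(1, 20), (2, 32), (3, 18), (4, 15), (5, 12), (8, 14)])
READ b @v3: history=[] -> no version <= 3 -> NONE
v9: WRITE c=4  (c history now [(1, 20), (2, 32), (3, 18), (4, 15), (5, 12), (8, 14), (9, 4)])
v10: WRITE b=2  (b history now [(10, 2)])
READ c @v7: history=[(1, 20), (2, 32), (3, 18), (4, 15), (5, 12), (8, 14), (9, 4)] -> pick v5 -> 12
READ b @v9: history=[(10, 2)] -> no version <= 9 -> NONE
v11: WRITE c=31  (c history now [(1, 20), (2, 32), (3, 18), (4, 15), (5, 12), (8, 14), (9, 4), (11, 31)])
v12: WRITE a=1  (a history now [(6, 19), (7, 21), (12, 1)])
v13: WRITE c=7  (c history now [(1, 20), (2, 32), (3, 18), (4, 15), (5, 12), (8, 14), (9, 4), (11, 31), (13, 7)])
v14: WRITE c=33  (c history now [(1, 20), (2, 32), (3, 18), (4, 15), (5, 12), (8, 14), (9, 4), (11, 31), (13, 7), (14, 33)])
v15: WRITE c=2  (c history now [(1, 20), (2, 32), (3, 18), (4, 15), (5, 12), (8, 14), (9, 4), (11, 31), (13, 7), (14, 33), (15, 2)])
READ a @v1: history=[(6, 19), (7, 21), (12, 1)] -> no version <= 1 -> NONE
v16: WRITE a=31  (a history now [(6, 19), (7, 21), (12, 1), (16, 31)])
v17: WRITE c=12  (c history now [(1, 20), (2, 32), (3, 18), (4, 15), (5, 12), (8, 14), (9, 4), (11, 31), (13, 7), (14, 33), (15, 2), (17, 12)])
v18: WRITE c=26  (c history now [(1, 20), (2, 32), (3, 18), (4, 15), (5, 12), (8, 14), (9, 4), (11, 31), (13, 7), (14, 33), (15, 2), (17, 12), (18, 26)])
READ a @v1: history=[(6, 19), (7, 21), (12, 1), (16, 31)] -> no version <= 1 -> NONE
v19: WRITE c=32  (c history now [(1, 20), (2, 32), (3, 18), (4, 15), (5, 12), (8, 14), (9, 4), (11, 31), (13, 7), (14, 33), (15, 2), (17, 12), (18, 26), (19, 32)])
READ b @v12: history=[(10, 2)] -> pick v10 -> 2
READ a @v9: history=[(6, 19), (7, 21), (12, 1), (16, 31)] -> pick v7 -> 21
v20: WRITE c=24  (c history now [(1, 20), (2, 32), (3, 18), (4, 15), (5, 12), (8, 14), (9, 4), (11, 31), (13, 7), (14, 33), (15, 2), (17, 12), (18, 26), (19, 32), (20, 24)])
v21: WRITE c=2  (c history now [(1, 20), (2, 32), (3, 18), (4, 15), (5, 12), (8, 14), (9, 4), (11, 31), (13, 7), (14, 33), (15, 2), (17, 12), (18, 26), (19, 32), (20, 24), (21, 2)])
v22: WRITE a=8  (a history now [(6, 19), (7, 21), (12, 1), (16, 31), (22, 8)])
Read results in order: ['NONE', '12', 'NONE', 'NONE', 'NONE', '2', '21']
NONE count = 4

Answer: 4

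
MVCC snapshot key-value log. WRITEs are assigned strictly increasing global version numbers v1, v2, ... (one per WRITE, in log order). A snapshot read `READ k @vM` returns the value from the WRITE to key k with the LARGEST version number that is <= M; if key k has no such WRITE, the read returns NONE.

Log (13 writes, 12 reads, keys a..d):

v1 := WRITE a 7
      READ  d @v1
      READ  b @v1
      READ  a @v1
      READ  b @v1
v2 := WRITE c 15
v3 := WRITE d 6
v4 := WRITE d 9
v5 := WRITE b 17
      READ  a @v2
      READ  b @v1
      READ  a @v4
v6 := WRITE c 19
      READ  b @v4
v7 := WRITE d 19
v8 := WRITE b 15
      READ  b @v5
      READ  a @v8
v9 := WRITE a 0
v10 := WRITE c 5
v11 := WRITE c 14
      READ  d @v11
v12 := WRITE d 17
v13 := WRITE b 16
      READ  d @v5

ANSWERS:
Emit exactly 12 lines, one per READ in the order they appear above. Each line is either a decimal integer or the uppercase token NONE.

v1: WRITE a=7  (a history now [(1, 7)])
READ d @v1: history=[] -> no version <= 1 -> NONE
READ b @v1: history=[] -> no version <= 1 -> NONE
READ a @v1: history=[(1, 7)] -> pick v1 -> 7
READ b @v1: history=[] -> no version <= 1 -> NONE
v2: WRITE c=15  (c history now [(2, 15)])
v3: WRITE d=6  (d history now [(3, 6)])
v4: WRITE d=9  (d history now [(3, 6), (4, 9)])
v5: WRITE b=17  (b history now [(5, 17)])
READ a @v2: history=[(1, 7)] -> pick v1 -> 7
READ b @v1: history=[(5, 17)] -> no version <= 1 -> NONE
READ a @v4: history=[(1, 7)] -> pick v1 -> 7
v6: WRITE c=19  (c history now [(2, 15), (6, 19)])
READ b @v4: history=[(5, 17)] -> no version <= 4 -> NONE
v7: WRITE d=19  (d history now [(3, 6), (4, 9), (7, 19)])
v8: WRITE b=15  (b history now [(5, 17), (8, 15)])
READ b @v5: history=[(5, 17), (8, 15)] -> pick v5 -> 17
READ a @v8: history=[(1, 7)] -> pick v1 -> 7
v9: WRITE a=0  (a history now [(1, 7), (9, 0)])
v10: WRITE c=5  (c history now [(2, 15), (6, 19), (10, 5)])
v11: WRITE c=14  (c history now [(2, 15), (6, 19), (10, 5), (11, 14)])
READ d @v11: history=[(3, 6), (4, 9), (7, 19)] -> pick v7 -> 19
v12: WRITE d=17  (d history now [(3, 6), (4, 9), (7, 19), (12, 17)])
v13: WRITE b=16  (b history now [(5, 17), (8, 15), (13, 16)])
READ d @v5: history=[(3, 6), (4, 9), (7, 19), (12, 17)] -> pick v4 -> 9

Answer: NONE
NONE
7
NONE
7
NONE
7
NONE
17
7
19
9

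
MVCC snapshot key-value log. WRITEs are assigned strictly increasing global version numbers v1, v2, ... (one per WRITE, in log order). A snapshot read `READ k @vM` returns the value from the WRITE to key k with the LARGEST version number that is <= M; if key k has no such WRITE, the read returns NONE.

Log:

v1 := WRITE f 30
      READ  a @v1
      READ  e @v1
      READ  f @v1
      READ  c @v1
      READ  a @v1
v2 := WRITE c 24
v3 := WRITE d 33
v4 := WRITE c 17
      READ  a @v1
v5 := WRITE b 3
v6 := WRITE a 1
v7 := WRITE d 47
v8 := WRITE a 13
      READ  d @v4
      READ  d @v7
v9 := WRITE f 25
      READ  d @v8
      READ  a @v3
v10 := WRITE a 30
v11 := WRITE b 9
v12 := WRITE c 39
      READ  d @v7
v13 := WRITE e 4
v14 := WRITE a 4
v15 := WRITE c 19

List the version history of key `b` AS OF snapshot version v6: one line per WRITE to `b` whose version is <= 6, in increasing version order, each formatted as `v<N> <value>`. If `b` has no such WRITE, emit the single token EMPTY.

Scan writes for key=b with version <= 6:
  v1 WRITE f 30 -> skip
  v2 WRITE c 24 -> skip
  v3 WRITE d 33 -> skip
  v4 WRITE c 17 -> skip
  v5 WRITE b 3 -> keep
  v6 WRITE a 1 -> skip
  v7 WRITE d 47 -> skip
  v8 WRITE a 13 -> skip
  v9 WRITE f 25 -> skip
  v10 WRITE a 30 -> skip
  v11 WRITE b 9 -> drop (> snap)
  v12 WRITE c 39 -> skip
  v13 WRITE e 4 -> skip
  v14 WRITE a 4 -> skip
  v15 WRITE c 19 -> skip
Collected: [(5, 3)]

Answer: v5 3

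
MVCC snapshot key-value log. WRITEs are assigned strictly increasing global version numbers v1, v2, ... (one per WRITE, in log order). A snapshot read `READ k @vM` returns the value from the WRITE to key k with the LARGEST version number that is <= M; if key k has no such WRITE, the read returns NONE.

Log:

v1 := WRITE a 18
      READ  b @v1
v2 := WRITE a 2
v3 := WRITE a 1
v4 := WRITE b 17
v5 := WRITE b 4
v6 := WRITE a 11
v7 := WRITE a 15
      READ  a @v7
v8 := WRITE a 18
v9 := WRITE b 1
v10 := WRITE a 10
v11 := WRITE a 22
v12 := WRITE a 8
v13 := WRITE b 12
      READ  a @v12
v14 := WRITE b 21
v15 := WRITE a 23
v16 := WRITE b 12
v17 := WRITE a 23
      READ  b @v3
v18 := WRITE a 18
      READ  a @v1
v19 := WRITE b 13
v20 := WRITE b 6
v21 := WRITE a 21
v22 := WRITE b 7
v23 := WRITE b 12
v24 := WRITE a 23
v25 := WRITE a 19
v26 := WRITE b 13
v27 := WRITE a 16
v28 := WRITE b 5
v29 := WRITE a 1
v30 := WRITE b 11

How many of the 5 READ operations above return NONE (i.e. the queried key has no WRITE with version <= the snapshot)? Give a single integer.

v1: WRITE a=18  (a history now [(1, 18)])
READ b @v1: history=[] -> no version <= 1 -> NONE
v2: WRITE a=2  (a history now [(1, 18), (2, 2)])
v3: WRITE a=1  (a history now [(1, 18), (2, 2), (3, 1)])
v4: WRITE b=17  (b history now [(4, 17)])
v5: WRITE b=4  (b history now [(4, 17), (5, 4)])
v6: WRITE a=11  (a history now [(1, 18), (2, 2), (3, 1), (6, 11)])
v7: WRITE a=15  (a history now [(1, 18), (2, 2), (3, 1), (6, 11), (7, 15)])
READ a @v7: history=[(1, 18), (2, 2), (3, 1), (6, 11), (7, 15)] -> pick v7 -> 15
v8: WRITE a=18  (a history now [(1, 18), (2, 2), (3, 1), (6, 11), (7, 15), (8, 18)])
v9: WRITE b=1  (b history now [(4, 17), (5, 4), (9, 1)])
v10: WRITE a=10  (a history now [(1, 18), (2, 2), (3, 1), (6, 11), (7, 15), (8, 18), (10, 10)])
v11: WRITE a=22  (a history now [(1, 18), (2, 2), (3, 1), (6, 11), (7, 15), (8, 18), (10, 10), (11, 22)])
v12: WRITE a=8  (a history now [(1, 18), (2, 2), (3, 1), (6, 11), (7, 15), (8, 18), (10, 10), (11, 22), (12, 8)])
v13: WRITE b=12  (b history now [(4, 17), (5, 4), (9, 1), (13, 12)])
READ a @v12: history=[(1, 18), (2, 2), (3, 1), (6, 11), (7, 15), (8, 18), (10, 10), (11, 22), (12, 8)] -> pick v12 -> 8
v14: WRITE b=21  (b history now [(4, 17), (5, 4), (9, 1), (13, 12), (14, 21)])
v15: WRITE a=23  (a history now [(1, 18), (2, 2), (3, 1), (6, 11), (7, 15), (8, 18), (10, 10), (11, 22), (12, 8), (15, 23)])
v16: WRITE b=12  (b history now [(4, 17), (5, 4), (9, 1), (13, 12), (14, 21), (16, 12)])
v17: WRITE a=23  (a history now [(1, 18), (2, 2), (3, 1), (6, 11), (7, 15), (8, 18), (10, 10), (11, 22), (12, 8), (15, 23), (17, 23)])
READ b @v3: history=[(4, 17), (5, 4), (9, 1), (13, 12), (14, 21), (16, 12)] -> no version <= 3 -> NONE
v18: WRITE a=18  (a history now [(1, 18), (2, 2), (3, 1), (6, 11), (7, 15), (8, 18), (10, 10), (11, 22), (12, 8), (15, 23), (17, 23), (18, 18)])
READ a @v1: history=[(1, 18), (2, 2), (3, 1), (6, 11), (7, 15), (8, 18), (10, 10), (11, 22), (12, 8), (15, 23), (17, 23), (18, 18)] -> pick v1 -> 18
v19: WRITE b=13  (b history now [(4, 17), (5, 4), (9, 1), (13, 12), (14, 21), (16, 12), (19, 13)])
v20: WRITE b=6  (b history now [(4, 17), (5, 4), (9, 1), (13, 12), (14, 21), (16, 12), (19, 13), (20, 6)])
v21: WRITE a=21  (a history now [(1, 18), (2, 2), (3, 1), (6, 11), (7, 15), (8, 18), (10, 10), (11, 22), (12, 8), (15, 23), (17, 23), (18, 18), (21, 21)])
v22: WRITE b=7  (b history now [(4, 17), (5, 4), (9, 1), (13, 12), (14, 21), (16, 12), (19, 13), (20, 6), (22, 7)])
v23: WRITE b=12  (b history now [(4, 17), (5, 4), (9, 1), (13, 12), (14, 21), (16, 12), (19, 13), (20, 6), (22, 7), (23, 12)])
v24: WRITE a=23  (a history now [(1, 18), (2, 2), (3, 1), (6, 11), (7, 15), (8, 18), (10, 10), (11, 22), (12, 8), (15, 23), (17, 23), (18, 18), (21, 21), (24, 23)])
v25: WRITE a=19  (a history now [(1, 18), (2, 2), (3, 1), (6, 11), (7, 15), (8, 18), (10, 10), (11, 22), (12, 8), (15, 23), (17, 23), (18, 18), (21, 21), (24, 23), (25, 19)])
v26: WRITE b=13  (b history now [(4, 17), (5, 4), (9, 1), (13, 12), (14, 21), (16, 12), (19, 13), (20, 6), (22, 7), (23, 12), (26, 13)])
v27: WRITE a=16  (a history now [(1, 18), (2, 2), (3, 1), (6, 11), (7, 15), (8, 18), (10, 10), (11, 22), (12, 8), (15, 23), (17, 23), (18, 18), (21, 21), (24, 23), (25, 19), (27, 16)])
v28: WRITE b=5  (b history now [(4, 17), (5, 4), (9, 1), (13, 12), (14, 21), (16, 12), (19, 13), (20, 6), (22, 7), (23, 12), (26, 13), (28, 5)])
v29: WRITE a=1  (a history now [(1, 18), (2, 2), (3, 1), (6, 11), (7, 15), (8, 18), (10, 10), (11, 22), (12, 8), (15, 23), (17, 23), (18, 18), (21, 21), (24, 23), (25, 19), (27, 16), (29, 1)])
v30: WRITE b=11  (b history now [(4, 17), (5, 4), (9, 1), (13, 12), (14, 21), (16, 12), (19, 13), (20, 6), (22, 7), (23, 12), (26, 13), (28, 5), (30, 11)])
Read results in order: ['NONE', '15', '8', 'NONE', '18']
NONE count = 2

Answer: 2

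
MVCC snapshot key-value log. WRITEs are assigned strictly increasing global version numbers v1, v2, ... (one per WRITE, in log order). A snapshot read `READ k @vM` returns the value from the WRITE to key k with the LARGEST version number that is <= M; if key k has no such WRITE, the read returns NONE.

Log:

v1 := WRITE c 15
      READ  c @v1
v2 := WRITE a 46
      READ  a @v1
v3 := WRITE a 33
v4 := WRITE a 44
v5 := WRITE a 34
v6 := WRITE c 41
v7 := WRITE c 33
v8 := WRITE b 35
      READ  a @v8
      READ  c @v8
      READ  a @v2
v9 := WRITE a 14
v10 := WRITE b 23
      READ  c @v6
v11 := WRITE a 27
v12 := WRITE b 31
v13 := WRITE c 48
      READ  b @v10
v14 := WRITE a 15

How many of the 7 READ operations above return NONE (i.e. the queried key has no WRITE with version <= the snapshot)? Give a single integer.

v1: WRITE c=15  (c history now [(1, 15)])
READ c @v1: history=[(1, 15)] -> pick v1 -> 15
v2: WRITE a=46  (a history now [(2, 46)])
READ a @v1: history=[(2, 46)] -> no version <= 1 -> NONE
v3: WRITE a=33  (a history now [(2, 46), (3, 33)])
v4: WRITE a=44  (a history now [(2, 46), (3, 33), (4, 44)])
v5: WRITE a=34  (a history now [(2, 46), (3, 33), (4, 44), (5, 34)])
v6: WRITE c=41  (c history now [(1, 15), (6, 41)])
v7: WRITE c=33  (c history now [(1, 15), (6, 41), (7, 33)])
v8: WRITE b=35  (b history now [(8, 35)])
READ a @v8: history=[(2, 46), (3, 33), (4, 44), (5, 34)] -> pick v5 -> 34
READ c @v8: history=[(1, 15), (6, 41), (7, 33)] -> pick v7 -> 33
READ a @v2: history=[(2, 46), (3, 33), (4, 44), (5, 34)] -> pick v2 -> 46
v9: WRITE a=14  (a history now [(2, 46), (3, 33), (4, 44), (5, 34), (9, 14)])
v10: WRITE b=23  (b history now [(8, 35), (10, 23)])
READ c @v6: history=[(1, 15), (6, 41), (7, 33)] -> pick v6 -> 41
v11: WRITE a=27  (a history now [(2, 46), (3, 33), (4, 44), (5, 34), (9, 14), (11, 27)])
v12: WRITE b=31  (b history now [(8, 35), (10, 23), (12, 31)])
v13: WRITE c=48  (c history now [(1, 15), (6, 41), (7, 33), (13, 48)])
READ b @v10: history=[(8, 35), (10, 23), (12, 31)] -> pick v10 -> 23
v14: WRITE a=15  (a history now [(2, 46), (3, 33), (4, 44), (5, 34), (9, 14), (11, 27), (14, 15)])
Read results in order: ['15', 'NONE', '34', '33', '46', '41', '23']
NONE count = 1

Answer: 1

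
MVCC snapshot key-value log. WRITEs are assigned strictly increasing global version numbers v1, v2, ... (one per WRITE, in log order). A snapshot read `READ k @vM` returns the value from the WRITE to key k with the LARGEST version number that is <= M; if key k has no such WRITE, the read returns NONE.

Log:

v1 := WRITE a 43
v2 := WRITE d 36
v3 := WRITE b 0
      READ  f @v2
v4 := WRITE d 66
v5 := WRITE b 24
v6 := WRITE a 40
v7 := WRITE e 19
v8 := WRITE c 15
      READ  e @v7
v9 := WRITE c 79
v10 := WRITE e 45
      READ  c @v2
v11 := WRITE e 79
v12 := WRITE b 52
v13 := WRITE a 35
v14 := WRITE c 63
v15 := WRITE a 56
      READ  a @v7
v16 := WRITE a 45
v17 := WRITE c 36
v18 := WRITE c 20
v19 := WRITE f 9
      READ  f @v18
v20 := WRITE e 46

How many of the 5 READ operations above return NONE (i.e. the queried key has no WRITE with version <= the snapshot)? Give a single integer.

v1: WRITE a=43  (a history now [(1, 43)])
v2: WRITE d=36  (d history now [(2, 36)])
v3: WRITE b=0  (b history now [(3, 0)])
READ f @v2: history=[] -> no version <= 2 -> NONE
v4: WRITE d=66  (d history now [(2, 36), (4, 66)])
v5: WRITE b=24  (b history now [(3, 0), (5, 24)])
v6: WRITE a=40  (a history now [(1, 43), (6, 40)])
v7: WRITE e=19  (e history now [(7, 19)])
v8: WRITE c=15  (c history now [(8, 15)])
READ e @v7: history=[(7, 19)] -> pick v7 -> 19
v9: WRITE c=79  (c history now [(8, 15), (9, 79)])
v10: WRITE e=45  (e history now [(7, 19), (10, 45)])
READ c @v2: history=[(8, 15), (9, 79)] -> no version <= 2 -> NONE
v11: WRITE e=79  (e history now [(7, 19), (10, 45), (11, 79)])
v12: WRITE b=52  (b history now [(3, 0), (5, 24), (12, 52)])
v13: WRITE a=35  (a history now [(1, 43), (6, 40), (13, 35)])
v14: WRITE c=63  (c history now [(8, 15), (9, 79), (14, 63)])
v15: WRITE a=56  (a history now [(1, 43), (6, 40), (13, 35), (15, 56)])
READ a @v7: history=[(1, 43), (6, 40), (13, 35), (15, 56)] -> pick v6 -> 40
v16: WRITE a=45  (a history now [(1, 43), (6, 40), (13, 35), (15, 56), (16, 45)])
v17: WRITE c=36  (c history now [(8, 15), (9, 79), (14, 63), (17, 36)])
v18: WRITE c=20  (c history now [(8, 15), (9, 79), (14, 63), (17, 36), (18, 20)])
v19: WRITE f=9  (f history now [(19, 9)])
READ f @v18: history=[(19, 9)] -> no version <= 18 -> NONE
v20: WRITE e=46  (e history now [(7, 19), (10, 45), (11, 79), (20, 46)])
Read results in order: ['NONE', '19', 'NONE', '40', 'NONE']
NONE count = 3

Answer: 3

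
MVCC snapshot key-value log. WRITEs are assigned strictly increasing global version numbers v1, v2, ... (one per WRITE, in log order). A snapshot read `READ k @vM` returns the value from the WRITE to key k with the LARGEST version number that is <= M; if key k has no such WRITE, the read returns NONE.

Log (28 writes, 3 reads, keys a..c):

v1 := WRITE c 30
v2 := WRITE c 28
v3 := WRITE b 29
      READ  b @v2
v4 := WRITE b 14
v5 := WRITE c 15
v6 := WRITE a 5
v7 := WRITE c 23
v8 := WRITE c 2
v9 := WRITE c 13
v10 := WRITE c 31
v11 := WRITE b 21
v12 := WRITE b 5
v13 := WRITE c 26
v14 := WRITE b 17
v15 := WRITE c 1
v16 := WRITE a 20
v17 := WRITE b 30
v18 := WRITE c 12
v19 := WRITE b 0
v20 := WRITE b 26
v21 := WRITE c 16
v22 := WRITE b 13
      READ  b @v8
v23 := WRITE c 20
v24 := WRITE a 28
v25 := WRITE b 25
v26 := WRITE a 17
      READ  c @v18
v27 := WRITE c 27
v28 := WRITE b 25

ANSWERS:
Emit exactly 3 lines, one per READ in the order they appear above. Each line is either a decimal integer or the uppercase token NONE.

Answer: NONE
14
12

Derivation:
v1: WRITE c=30  (c history now [(1, 30)])
v2: WRITE c=28  (c history now [(1, 30), (2, 28)])
v3: WRITE b=29  (b history now [(3, 29)])
READ b @v2: history=[(3, 29)] -> no version <= 2 -> NONE
v4: WRITE b=14  (b history now [(3, 29), (4, 14)])
v5: WRITE c=15  (c history now [(1, 30), (2, 28), (5, 15)])
v6: WRITE a=5  (a history now [(6, 5)])
v7: WRITE c=23  (c history now [(1, 30), (2, 28), (5, 15), (7, 23)])
v8: WRITE c=2  (c history now [(1, 30), (2, 28), (5, 15), (7, 23), (8, 2)])
v9: WRITE c=13  (c history now [(1, 30), (2, 28), (5, 15), (7, 23), (8, 2), (9, 13)])
v10: WRITE c=31  (c history now [(1, 30), (2, 28), (5, 15), (7, 23), (8, 2), (9, 13), (10, 31)])
v11: WRITE b=21  (b history now [(3, 29), (4, 14), (11, 21)])
v12: WRITE b=5  (b history now [(3, 29), (4, 14), (11, 21), (12, 5)])
v13: WRITE c=26  (c history now [(1, 30), (2, 28), (5, 15), (7, 23), (8, 2), (9, 13), (10, 31), (13, 26)])
v14: WRITE b=17  (b history now [(3, 29), (4, 14), (11, 21), (12, 5), (14, 17)])
v15: WRITE c=1  (c history now [(1, 30), (2, 28), (5, 15), (7, 23), (8, 2), (9, 13), (10, 31), (13, 26), (15, 1)])
v16: WRITE a=20  (a history now [(6, 5), (16, 20)])
v17: WRITE b=30  (b history now [(3, 29), (4, 14), (11, 21), (12, 5), (14, 17), (17, 30)])
v18: WRITE c=12  (c history now [(1, 30), (2, 28), (5, 15), (7, 23), (8, 2), (9, 13), (10, 31), (13, 26), (15, 1), (18, 12)])
v19: WRITE b=0  (b history now [(3, 29), (4, 14), (11, 21), (12, 5), (14, 17), (17, 30), (19, 0)])
v20: WRITE b=26  (b history now [(3, 29), (4, 14), (11, 21), (12, 5), (14, 17), (17, 30), (19, 0), (20, 26)])
v21: WRITE c=16  (c history now [(1, 30), (2, 28), (5, 15), (7, 23), (8, 2), (9, 13), (10, 31), (13, 26), (15, 1), (18, 12), (21, 16)])
v22: WRITE b=13  (b history now [(3, 29), (4, 14), (11, 21), (12, 5), (14, 17), (17, 30), (19, 0), (20, 26), (22, 13)])
READ b @v8: history=[(3, 29), (4, 14), (11, 21), (12, 5), (14, 17), (17, 30), (19, 0), (20, 26), (22, 13)] -> pick v4 -> 14
v23: WRITE c=20  (c history now [(1, 30), (2, 28), (5, 15), (7, 23), (8, 2), (9, 13), (10, 31), (13, 26), (15, 1), (18, 12), (21, 16), (23, 20)])
v24: WRITE a=28  (a history now [(6, 5), (16, 20), (24, 28)])
v25: WRITE b=25  (b history now [(3, 29), (4, 14), (11, 21), (12, 5), (14, 17), (17, 30), (19, 0), (20, 26), (22, 13), (25, 25)])
v26: WRITE a=17  (a history now [(6, 5), (16, 20), (24, 28), (26, 17)])
READ c @v18: history=[(1, 30), (2, 28), (5, 15), (7, 23), (8, 2), (9, 13), (10, 31), (13, 26), (15, 1), (18, 12), (21, 16), (23, 20)] -> pick v18 -> 12
v27: WRITE c=27  (c history now [(1, 30), (2, 28), (5, 15), (7, 23), (8, 2), (9, 13), (10, 31), (13, 26), (15, 1), (18, 12), (21, 16), (23, 20), (27, 27)])
v28: WRITE b=25  (b history now [(3, 29), (4, 14), (11, 21), (12, 5), (14, 17), (17, 30), (19, 0), (20, 26), (22, 13), (25, 25), (28, 25)])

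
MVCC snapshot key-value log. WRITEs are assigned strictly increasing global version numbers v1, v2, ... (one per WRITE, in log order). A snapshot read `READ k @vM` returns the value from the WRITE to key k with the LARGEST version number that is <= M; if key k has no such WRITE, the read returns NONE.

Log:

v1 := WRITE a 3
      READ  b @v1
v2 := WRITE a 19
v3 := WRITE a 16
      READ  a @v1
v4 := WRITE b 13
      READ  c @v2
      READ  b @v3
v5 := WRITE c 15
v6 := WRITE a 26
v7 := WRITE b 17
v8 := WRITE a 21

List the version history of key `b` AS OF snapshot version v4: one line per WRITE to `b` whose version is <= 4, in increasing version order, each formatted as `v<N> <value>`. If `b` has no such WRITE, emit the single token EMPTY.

Answer: v4 13

Derivation:
Scan writes for key=b with version <= 4:
  v1 WRITE a 3 -> skip
  v2 WRITE a 19 -> skip
  v3 WRITE a 16 -> skip
  v4 WRITE b 13 -> keep
  v5 WRITE c 15 -> skip
  v6 WRITE a 26 -> skip
  v7 WRITE b 17 -> drop (> snap)
  v8 WRITE a 21 -> skip
Collected: [(4, 13)]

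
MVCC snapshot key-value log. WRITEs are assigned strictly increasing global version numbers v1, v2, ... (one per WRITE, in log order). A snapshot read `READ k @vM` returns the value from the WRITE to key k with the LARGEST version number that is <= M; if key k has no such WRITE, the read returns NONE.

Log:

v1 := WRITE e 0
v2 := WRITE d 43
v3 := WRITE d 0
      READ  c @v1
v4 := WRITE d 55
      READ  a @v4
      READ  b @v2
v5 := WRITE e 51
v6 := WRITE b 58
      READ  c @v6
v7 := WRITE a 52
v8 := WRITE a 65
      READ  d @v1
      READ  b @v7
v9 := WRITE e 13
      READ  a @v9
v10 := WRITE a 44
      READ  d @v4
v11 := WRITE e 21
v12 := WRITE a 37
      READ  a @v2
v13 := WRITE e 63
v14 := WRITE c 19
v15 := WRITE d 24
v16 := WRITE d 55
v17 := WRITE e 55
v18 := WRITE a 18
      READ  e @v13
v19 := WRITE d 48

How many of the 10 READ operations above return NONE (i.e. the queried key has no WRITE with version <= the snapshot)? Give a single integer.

v1: WRITE e=0  (e history now [(1, 0)])
v2: WRITE d=43  (d history now [(2, 43)])
v3: WRITE d=0  (d history now [(2, 43), (3, 0)])
READ c @v1: history=[] -> no version <= 1 -> NONE
v4: WRITE d=55  (d history now [(2, 43), (3, 0), (4, 55)])
READ a @v4: history=[] -> no version <= 4 -> NONE
READ b @v2: history=[] -> no version <= 2 -> NONE
v5: WRITE e=51  (e history now [(1, 0), (5, 51)])
v6: WRITE b=58  (b history now [(6, 58)])
READ c @v6: history=[] -> no version <= 6 -> NONE
v7: WRITE a=52  (a history now [(7, 52)])
v8: WRITE a=65  (a history now [(7, 52), (8, 65)])
READ d @v1: history=[(2, 43), (3, 0), (4, 55)] -> no version <= 1 -> NONE
READ b @v7: history=[(6, 58)] -> pick v6 -> 58
v9: WRITE e=13  (e history now [(1, 0), (5, 51), (9, 13)])
READ a @v9: history=[(7, 52), (8, 65)] -> pick v8 -> 65
v10: WRITE a=44  (a history now [(7, 52), (8, 65), (10, 44)])
READ d @v4: history=[(2, 43), (3, 0), (4, 55)] -> pick v4 -> 55
v11: WRITE e=21  (e history now [(1, 0), (5, 51), (9, 13), (11, 21)])
v12: WRITE a=37  (a history now [(7, 52), (8, 65), (10, 44), (12, 37)])
READ a @v2: history=[(7, 52), (8, 65), (10, 44), (12, 37)] -> no version <= 2 -> NONE
v13: WRITE e=63  (e history now [(1, 0), (5, 51), (9, 13), (11, 21), (13, 63)])
v14: WRITE c=19  (c history now [(14, 19)])
v15: WRITE d=24  (d history now [(2, 43), (3, 0), (4, 55), (15, 24)])
v16: WRITE d=55  (d history now [(2, 43), (3, 0), (4, 55), (15, 24), (16, 55)])
v17: WRITE e=55  (e history now [(1, 0), (5, 51), (9, 13), (11, 21), (13, 63), (17, 55)])
v18: WRITE a=18  (a history now [(7, 52), (8, 65), (10, 44), (12, 37), (18, 18)])
READ e @v13: history=[(1, 0), (5, 51), (9, 13), (11, 21), (13, 63), (17, 55)] -> pick v13 -> 63
v19: WRITE d=48  (d history now [(2, 43), (3, 0), (4, 55), (15, 24), (16, 55), (19, 48)])
Read results in order: ['NONE', 'NONE', 'NONE', 'NONE', 'NONE', '58', '65', '55', 'NONE', '63']
NONE count = 6

Answer: 6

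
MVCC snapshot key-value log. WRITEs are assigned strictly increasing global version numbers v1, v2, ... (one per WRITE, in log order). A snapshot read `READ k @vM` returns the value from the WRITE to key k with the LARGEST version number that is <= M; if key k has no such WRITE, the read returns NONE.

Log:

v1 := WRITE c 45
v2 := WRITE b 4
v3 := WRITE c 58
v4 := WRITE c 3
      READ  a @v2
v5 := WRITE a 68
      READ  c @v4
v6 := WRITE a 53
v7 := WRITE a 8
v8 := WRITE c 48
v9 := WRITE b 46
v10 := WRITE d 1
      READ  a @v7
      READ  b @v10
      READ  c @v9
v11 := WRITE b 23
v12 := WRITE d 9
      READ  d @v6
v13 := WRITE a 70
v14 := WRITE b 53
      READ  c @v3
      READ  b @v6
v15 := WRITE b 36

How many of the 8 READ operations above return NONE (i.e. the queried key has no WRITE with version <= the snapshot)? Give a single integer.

v1: WRITE c=45  (c history now [(1, 45)])
v2: WRITE b=4  (b history now [(2, 4)])
v3: WRITE c=58  (c history now [(1, 45), (3, 58)])
v4: WRITE c=3  (c history now [(1, 45), (3, 58), (4, 3)])
READ a @v2: history=[] -> no version <= 2 -> NONE
v5: WRITE a=68  (a history now [(5, 68)])
READ c @v4: history=[(1, 45), (3, 58), (4, 3)] -> pick v4 -> 3
v6: WRITE a=53  (a history now [(5, 68), (6, 53)])
v7: WRITE a=8  (a history now [(5, 68), (6, 53), (7, 8)])
v8: WRITE c=48  (c history now [(1, 45), (3, 58), (4, 3), (8, 48)])
v9: WRITE b=46  (b history now [(2, 4), (9, 46)])
v10: WRITE d=1  (d history now [(10, 1)])
READ a @v7: history=[(5, 68), (6, 53), (7, 8)] -> pick v7 -> 8
READ b @v10: history=[(2, 4), (9, 46)] -> pick v9 -> 46
READ c @v9: history=[(1, 45), (3, 58), (4, 3), (8, 48)] -> pick v8 -> 48
v11: WRITE b=23  (b history now [(2, 4), (9, 46), (11, 23)])
v12: WRITE d=9  (d history now [(10, 1), (12, 9)])
READ d @v6: history=[(10, 1), (12, 9)] -> no version <= 6 -> NONE
v13: WRITE a=70  (a history now [(5, 68), (6, 53), (7, 8), (13, 70)])
v14: WRITE b=53  (b history now [(2, 4), (9, 46), (11, 23), (14, 53)])
READ c @v3: history=[(1, 45), (3, 58), (4, 3), (8, 48)] -> pick v3 -> 58
READ b @v6: history=[(2, 4), (9, 46), (11, 23), (14, 53)] -> pick v2 -> 4
v15: WRITE b=36  (b history now [(2, 4), (9, 46), (11, 23), (14, 53), (15, 36)])
Read results in order: ['NONE', '3', '8', '46', '48', 'NONE', '58', '4']
NONE count = 2

Answer: 2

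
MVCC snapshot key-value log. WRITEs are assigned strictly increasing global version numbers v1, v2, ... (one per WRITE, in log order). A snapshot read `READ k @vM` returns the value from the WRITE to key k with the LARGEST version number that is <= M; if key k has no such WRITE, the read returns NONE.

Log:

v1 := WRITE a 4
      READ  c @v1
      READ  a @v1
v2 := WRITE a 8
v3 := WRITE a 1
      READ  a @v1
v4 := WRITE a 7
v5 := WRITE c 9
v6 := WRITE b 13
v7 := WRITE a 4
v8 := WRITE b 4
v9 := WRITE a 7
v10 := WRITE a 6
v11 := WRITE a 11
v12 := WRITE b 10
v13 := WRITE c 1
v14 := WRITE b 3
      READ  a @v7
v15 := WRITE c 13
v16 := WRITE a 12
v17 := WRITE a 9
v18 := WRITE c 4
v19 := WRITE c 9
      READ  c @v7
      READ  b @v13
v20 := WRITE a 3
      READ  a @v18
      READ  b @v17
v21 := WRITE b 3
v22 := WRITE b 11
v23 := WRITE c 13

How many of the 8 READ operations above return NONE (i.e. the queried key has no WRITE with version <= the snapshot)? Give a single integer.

v1: WRITE a=4  (a history now [(1, 4)])
READ c @v1: history=[] -> no version <= 1 -> NONE
READ a @v1: history=[(1, 4)] -> pick v1 -> 4
v2: WRITE a=8  (a history now [(1, 4), (2, 8)])
v3: WRITE a=1  (a history now [(1, 4), (2, 8), (3, 1)])
READ a @v1: history=[(1, 4), (2, 8), (3, 1)] -> pick v1 -> 4
v4: WRITE a=7  (a history now [(1, 4), (2, 8), (3, 1), (4, 7)])
v5: WRITE c=9  (c history now [(5, 9)])
v6: WRITE b=13  (b history now [(6, 13)])
v7: WRITE a=4  (a history now [(1, 4), (2, 8), (3, 1), (4, 7), (7, 4)])
v8: WRITE b=4  (b history now [(6, 13), (8, 4)])
v9: WRITE a=7  (a history now [(1, 4), (2, 8), (3, 1), (4, 7), (7, 4), (9, 7)])
v10: WRITE a=6  (a history now [(1, 4), (2, 8), (3, 1), (4, 7), (7, 4), (9, 7), (10, 6)])
v11: WRITE a=11  (a history now [(1, 4), (2, 8), (3, 1), (4, 7), (7, 4), (9, 7), (10, 6), (11, 11)])
v12: WRITE b=10  (b history now [(6, 13), (8, 4), (12, 10)])
v13: WRITE c=1  (c history now [(5, 9), (13, 1)])
v14: WRITE b=3  (b history now [(6, 13), (8, 4), (12, 10), (14, 3)])
READ a @v7: history=[(1, 4), (2, 8), (3, 1), (4, 7), (7, 4), (9, 7), (10, 6), (11, 11)] -> pick v7 -> 4
v15: WRITE c=13  (c history now [(5, 9), (13, 1), (15, 13)])
v16: WRITE a=12  (a history now [(1, 4), (2, 8), (3, 1), (4, 7), (7, 4), (9, 7), (10, 6), (11, 11), (16, 12)])
v17: WRITE a=9  (a history now [(1, 4), (2, 8), (3, 1), (4, 7), (7, 4), (9, 7), (10, 6), (11, 11), (16, 12), (17, 9)])
v18: WRITE c=4  (c history now [(5, 9), (13, 1), (15, 13), (18, 4)])
v19: WRITE c=9  (c history now [(5, 9), (13, 1), (15, 13), (18, 4), (19, 9)])
READ c @v7: history=[(5, 9), (13, 1), (15, 13), (18, 4), (19, 9)] -> pick v5 -> 9
READ b @v13: history=[(6, 13), (8, 4), (12, 10), (14, 3)] -> pick v12 -> 10
v20: WRITE a=3  (a history now [(1, 4), (2, 8), (3, 1), (4, 7), (7, 4), (9, 7), (10, 6), (11, 11), (16, 12), (17, 9), (20, 3)])
READ a @v18: history=[(1, 4), (2, 8), (3, 1), (4, 7), (7, 4), (9, 7), (10, 6), (11, 11), (16, 12), (17, 9), (20, 3)] -> pick v17 -> 9
READ b @v17: history=[(6, 13), (8, 4), (12, 10), (14, 3)] -> pick v14 -> 3
v21: WRITE b=3  (b history now [(6, 13), (8, 4), (12, 10), (14, 3), (21, 3)])
v22: WRITE b=11  (b history now [(6, 13), (8, 4), (12, 10), (14, 3), (21, 3), (22, 11)])
v23: WRITE c=13  (c history now [(5, 9), (13, 1), (15, 13), (18, 4), (19, 9), (23, 13)])
Read results in order: ['NONE', '4', '4', '4', '9', '10', '9', '3']
NONE count = 1

Answer: 1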